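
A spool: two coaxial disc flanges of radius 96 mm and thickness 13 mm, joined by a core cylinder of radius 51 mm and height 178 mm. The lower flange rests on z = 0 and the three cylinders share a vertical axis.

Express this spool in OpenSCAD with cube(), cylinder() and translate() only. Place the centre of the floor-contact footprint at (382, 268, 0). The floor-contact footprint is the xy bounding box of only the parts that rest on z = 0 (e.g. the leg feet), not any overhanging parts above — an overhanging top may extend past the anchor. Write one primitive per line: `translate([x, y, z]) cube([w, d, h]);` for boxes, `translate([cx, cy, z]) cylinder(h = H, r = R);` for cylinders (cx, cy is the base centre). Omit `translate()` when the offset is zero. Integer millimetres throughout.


translate([382, 268, 0]) cylinder(h = 13, r = 96);
translate([382, 268, 13]) cylinder(h = 178, r = 51);
translate([382, 268, 191]) cylinder(h = 13, r = 96);


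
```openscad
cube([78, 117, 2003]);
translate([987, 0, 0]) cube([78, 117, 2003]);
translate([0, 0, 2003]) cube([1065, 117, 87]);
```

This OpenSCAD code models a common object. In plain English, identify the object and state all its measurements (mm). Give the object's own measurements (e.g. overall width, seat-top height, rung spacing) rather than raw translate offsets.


A door frame. The clear opening is 909 mm wide and 2003 mm high. Two 78 mm wide jambs, 117 mm deep, stand either side of the opening from the floor to the top of the opening. A 87 mm thick head sits across the top of both jambs, spanning the full outside width of the frame.


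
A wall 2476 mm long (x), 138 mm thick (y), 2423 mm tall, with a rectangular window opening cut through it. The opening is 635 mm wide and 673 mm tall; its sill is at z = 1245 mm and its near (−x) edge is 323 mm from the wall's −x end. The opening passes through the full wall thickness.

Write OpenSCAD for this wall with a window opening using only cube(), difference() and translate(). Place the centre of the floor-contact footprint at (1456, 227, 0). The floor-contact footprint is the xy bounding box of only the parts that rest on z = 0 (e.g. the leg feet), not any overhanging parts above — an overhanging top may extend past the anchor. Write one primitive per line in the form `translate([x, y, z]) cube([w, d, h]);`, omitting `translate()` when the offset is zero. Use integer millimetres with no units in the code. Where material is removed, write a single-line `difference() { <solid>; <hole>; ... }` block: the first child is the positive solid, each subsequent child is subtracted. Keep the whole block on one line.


difference() { translate([218, 158, 0]) cube([2476, 138, 2423]); translate([541, 158, 1245]) cube([635, 138, 673]); }


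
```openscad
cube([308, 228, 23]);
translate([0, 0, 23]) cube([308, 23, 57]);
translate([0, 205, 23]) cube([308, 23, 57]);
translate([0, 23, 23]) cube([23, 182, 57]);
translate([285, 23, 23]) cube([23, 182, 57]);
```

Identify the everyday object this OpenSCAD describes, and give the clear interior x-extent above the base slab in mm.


An open box. The internal width is 262 mm.

A 308×228 base slab with four walls standing on it — an open box. The base is 308 mm wide and the walls are 23 mm thick, so the internal width is 308 − 2 × 23 = 262 mm.


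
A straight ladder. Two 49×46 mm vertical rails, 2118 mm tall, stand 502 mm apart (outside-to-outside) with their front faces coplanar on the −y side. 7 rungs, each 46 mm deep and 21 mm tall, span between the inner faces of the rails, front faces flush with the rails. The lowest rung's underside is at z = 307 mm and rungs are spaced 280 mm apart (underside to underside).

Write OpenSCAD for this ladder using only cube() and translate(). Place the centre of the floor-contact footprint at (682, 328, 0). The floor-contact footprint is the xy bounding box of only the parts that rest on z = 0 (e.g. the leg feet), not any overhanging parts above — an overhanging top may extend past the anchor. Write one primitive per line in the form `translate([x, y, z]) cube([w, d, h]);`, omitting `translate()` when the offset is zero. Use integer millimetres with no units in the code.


translate([431, 305, 0]) cube([49, 46, 2118]);
translate([884, 305, 0]) cube([49, 46, 2118]);
translate([480, 305, 307]) cube([404, 46, 21]);
translate([480, 305, 587]) cube([404, 46, 21]);
translate([480, 305, 867]) cube([404, 46, 21]);
translate([480, 305, 1147]) cube([404, 46, 21]);
translate([480, 305, 1427]) cube([404, 46, 21]);
translate([480, 305, 1707]) cube([404, 46, 21]);
translate([480, 305, 1987]) cube([404, 46, 21]);


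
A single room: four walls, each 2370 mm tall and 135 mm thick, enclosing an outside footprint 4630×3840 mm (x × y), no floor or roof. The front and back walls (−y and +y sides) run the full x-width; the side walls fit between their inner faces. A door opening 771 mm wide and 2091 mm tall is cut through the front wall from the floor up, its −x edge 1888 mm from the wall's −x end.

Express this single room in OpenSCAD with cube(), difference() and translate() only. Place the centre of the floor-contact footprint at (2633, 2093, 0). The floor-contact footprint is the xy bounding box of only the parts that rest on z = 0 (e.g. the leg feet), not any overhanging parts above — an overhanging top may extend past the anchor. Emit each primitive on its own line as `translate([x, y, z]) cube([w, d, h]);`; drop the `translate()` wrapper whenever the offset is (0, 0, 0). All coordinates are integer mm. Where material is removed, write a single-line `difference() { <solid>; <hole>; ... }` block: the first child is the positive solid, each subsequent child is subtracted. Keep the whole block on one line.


difference() { translate([318, 173, 0]) cube([4630, 135, 2370]); translate([2206, 173, 0]) cube([771, 135, 2091]); }
translate([318, 3878, 0]) cube([4630, 135, 2370]);
translate([318, 308, 0]) cube([135, 3570, 2370]);
translate([4813, 308, 0]) cube([135, 3570, 2370]);


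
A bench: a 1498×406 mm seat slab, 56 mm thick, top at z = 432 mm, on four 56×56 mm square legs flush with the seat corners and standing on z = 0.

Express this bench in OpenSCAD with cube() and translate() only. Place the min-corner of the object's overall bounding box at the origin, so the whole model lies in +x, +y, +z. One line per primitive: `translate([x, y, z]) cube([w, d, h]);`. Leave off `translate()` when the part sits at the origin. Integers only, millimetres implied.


translate([0, 0, 376]) cube([1498, 406, 56]);
cube([56, 56, 376]);
translate([0, 350, 0]) cube([56, 56, 376]);
translate([1442, 0, 0]) cube([56, 56, 376]);
translate([1442, 350, 0]) cube([56, 56, 376]);


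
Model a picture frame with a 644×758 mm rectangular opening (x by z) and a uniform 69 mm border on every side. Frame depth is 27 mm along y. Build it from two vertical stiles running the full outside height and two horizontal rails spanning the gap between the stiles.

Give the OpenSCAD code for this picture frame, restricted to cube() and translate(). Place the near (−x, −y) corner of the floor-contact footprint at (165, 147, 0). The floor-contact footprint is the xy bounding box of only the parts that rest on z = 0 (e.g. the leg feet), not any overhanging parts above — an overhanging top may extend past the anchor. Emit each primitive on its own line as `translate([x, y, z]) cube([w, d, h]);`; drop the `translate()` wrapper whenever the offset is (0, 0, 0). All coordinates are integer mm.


translate([165, 147, 0]) cube([69, 27, 896]);
translate([878, 147, 0]) cube([69, 27, 896]);
translate([234, 147, 0]) cube([644, 27, 69]);
translate([234, 147, 827]) cube([644, 27, 69]);


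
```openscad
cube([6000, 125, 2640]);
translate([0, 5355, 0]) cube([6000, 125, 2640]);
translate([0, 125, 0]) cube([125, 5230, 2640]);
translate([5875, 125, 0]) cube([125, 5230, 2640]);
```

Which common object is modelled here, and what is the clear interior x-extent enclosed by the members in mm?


A house (or room) frame. The interior width is 5750 mm.

Four 2640 mm walls enclosing a rectangle with no floor or roof — a room or house frame. Outside width is 6000 mm and wall thickness is 125 mm, so the interior width is 6000 − 2 × 125 = 5750 mm.


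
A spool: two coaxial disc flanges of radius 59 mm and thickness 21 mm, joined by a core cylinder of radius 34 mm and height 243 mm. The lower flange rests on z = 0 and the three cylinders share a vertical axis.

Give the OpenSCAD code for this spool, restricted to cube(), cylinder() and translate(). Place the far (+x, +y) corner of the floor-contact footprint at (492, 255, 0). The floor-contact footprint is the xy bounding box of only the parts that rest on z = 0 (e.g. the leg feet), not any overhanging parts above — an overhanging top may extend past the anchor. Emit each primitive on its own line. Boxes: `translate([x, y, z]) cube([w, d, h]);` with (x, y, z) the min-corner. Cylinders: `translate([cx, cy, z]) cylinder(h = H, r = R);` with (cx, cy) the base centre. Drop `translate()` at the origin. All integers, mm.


translate([433, 196, 0]) cylinder(h = 21, r = 59);
translate([433, 196, 21]) cylinder(h = 243, r = 34);
translate([433, 196, 264]) cylinder(h = 21, r = 59);


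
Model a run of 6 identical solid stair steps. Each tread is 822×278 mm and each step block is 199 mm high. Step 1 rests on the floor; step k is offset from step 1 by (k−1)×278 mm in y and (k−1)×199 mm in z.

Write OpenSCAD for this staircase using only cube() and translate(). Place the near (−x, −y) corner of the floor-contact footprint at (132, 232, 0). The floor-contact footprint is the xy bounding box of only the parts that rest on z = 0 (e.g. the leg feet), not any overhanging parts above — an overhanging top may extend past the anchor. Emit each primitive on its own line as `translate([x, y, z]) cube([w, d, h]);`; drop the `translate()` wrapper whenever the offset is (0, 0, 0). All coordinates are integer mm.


translate([132, 232, 0]) cube([822, 278, 199]);
translate([132, 510, 199]) cube([822, 278, 199]);
translate([132, 788, 398]) cube([822, 278, 199]);
translate([132, 1066, 597]) cube([822, 278, 199]);
translate([132, 1344, 796]) cube([822, 278, 199]);
translate([132, 1622, 995]) cube([822, 278, 199]);


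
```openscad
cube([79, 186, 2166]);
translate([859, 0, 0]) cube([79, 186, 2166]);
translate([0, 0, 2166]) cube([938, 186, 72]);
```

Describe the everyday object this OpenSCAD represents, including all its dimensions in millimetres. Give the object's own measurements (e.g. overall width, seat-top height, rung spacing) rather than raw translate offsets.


A door frame. The clear opening is 780 mm wide and 2166 mm high. Two 79 mm wide jambs, 186 mm deep, stand either side of the opening from the floor to the top of the opening. A 72 mm thick head sits across the top of both jambs, spanning the full outside width of the frame.


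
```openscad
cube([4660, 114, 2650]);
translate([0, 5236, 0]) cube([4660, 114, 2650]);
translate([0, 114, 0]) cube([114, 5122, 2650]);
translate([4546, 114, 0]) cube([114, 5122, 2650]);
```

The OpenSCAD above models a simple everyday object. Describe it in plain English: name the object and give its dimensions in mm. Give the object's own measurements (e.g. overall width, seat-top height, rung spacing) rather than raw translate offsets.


The wall frame of a small rectangular building: four walls, each 2650 mm tall and 114 mm thick, enclosing a footprint 4660 mm (x) by 5350 mm (y) outside-to-outside, with no floor or roof. The front and back walls (the −y and +y sides) span the full width; the two side walls fit between them.


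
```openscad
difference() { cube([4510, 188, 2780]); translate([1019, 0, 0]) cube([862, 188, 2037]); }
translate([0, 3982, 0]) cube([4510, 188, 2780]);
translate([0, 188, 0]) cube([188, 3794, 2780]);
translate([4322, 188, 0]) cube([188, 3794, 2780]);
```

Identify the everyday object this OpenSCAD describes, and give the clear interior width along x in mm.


A single room. The interior width is 4134 mm.

Four walls enclosing a rectangle with a door in the front wall — a room. Outside width 4510 minus two 188 mm walls gives 4134 mm.


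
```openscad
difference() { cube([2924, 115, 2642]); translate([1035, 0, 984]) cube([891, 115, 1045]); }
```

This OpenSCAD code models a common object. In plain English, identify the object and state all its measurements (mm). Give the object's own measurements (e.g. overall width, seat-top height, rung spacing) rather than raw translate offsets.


A wall 2924 mm long (x), 115 mm thick (y), 2642 mm tall, with a rectangular window opening cut through it. The opening is 891 mm wide and 1045 mm tall; its sill is at z = 984 mm and its near (−x) edge is 1035 mm from the wall's −x end. The opening passes through the full wall thickness.


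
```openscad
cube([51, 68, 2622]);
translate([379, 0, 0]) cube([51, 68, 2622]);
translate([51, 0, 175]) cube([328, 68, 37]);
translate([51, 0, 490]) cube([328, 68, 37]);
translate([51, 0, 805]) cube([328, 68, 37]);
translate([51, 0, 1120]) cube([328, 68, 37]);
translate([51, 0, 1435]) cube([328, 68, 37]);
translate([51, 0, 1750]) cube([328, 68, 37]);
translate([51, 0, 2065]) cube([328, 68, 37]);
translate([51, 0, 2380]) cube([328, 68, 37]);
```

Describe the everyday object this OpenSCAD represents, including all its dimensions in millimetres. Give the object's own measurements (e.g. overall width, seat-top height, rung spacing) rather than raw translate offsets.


A straight ladder. Two 51×68 mm vertical rails, 2622 mm tall, stand 430 mm apart (outside-to-outside) with their front faces coplanar on the −y side. 8 rungs, each 68 mm deep and 37 mm tall, span between the inner faces of the rails, front faces flush with the rails. The lowest rung's underside is at z = 175 mm and rungs are spaced 315 mm apart (underside to underside).


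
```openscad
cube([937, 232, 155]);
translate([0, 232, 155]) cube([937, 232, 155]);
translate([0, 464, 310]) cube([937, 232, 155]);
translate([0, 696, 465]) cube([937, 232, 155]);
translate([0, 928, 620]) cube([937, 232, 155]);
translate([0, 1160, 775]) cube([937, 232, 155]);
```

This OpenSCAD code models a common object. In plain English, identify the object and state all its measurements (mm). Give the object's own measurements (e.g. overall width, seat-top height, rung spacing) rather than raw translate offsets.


A straight staircase of 6 solid steps. Each step is 937 mm wide (x), 232 mm deep (y, the going) and 155 mm tall (the rise). The first step rests on the floor; each subsequent step sits one going further in +y and one rise higher in +z, directly behind and above the previous step with no overlap.


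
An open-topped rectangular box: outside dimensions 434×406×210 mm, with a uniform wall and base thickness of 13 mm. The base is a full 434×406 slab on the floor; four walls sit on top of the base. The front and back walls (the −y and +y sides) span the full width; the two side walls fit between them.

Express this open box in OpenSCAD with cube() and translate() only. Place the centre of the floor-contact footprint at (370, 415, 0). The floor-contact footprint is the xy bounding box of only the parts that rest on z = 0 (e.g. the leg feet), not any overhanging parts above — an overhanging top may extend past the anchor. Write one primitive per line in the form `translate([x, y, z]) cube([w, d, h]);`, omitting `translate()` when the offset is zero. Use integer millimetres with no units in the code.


translate([153, 212, 0]) cube([434, 406, 13]);
translate([153, 212, 13]) cube([434, 13, 197]);
translate([153, 605, 13]) cube([434, 13, 197]);
translate([153, 225, 13]) cube([13, 380, 197]);
translate([574, 225, 13]) cube([13, 380, 197]);


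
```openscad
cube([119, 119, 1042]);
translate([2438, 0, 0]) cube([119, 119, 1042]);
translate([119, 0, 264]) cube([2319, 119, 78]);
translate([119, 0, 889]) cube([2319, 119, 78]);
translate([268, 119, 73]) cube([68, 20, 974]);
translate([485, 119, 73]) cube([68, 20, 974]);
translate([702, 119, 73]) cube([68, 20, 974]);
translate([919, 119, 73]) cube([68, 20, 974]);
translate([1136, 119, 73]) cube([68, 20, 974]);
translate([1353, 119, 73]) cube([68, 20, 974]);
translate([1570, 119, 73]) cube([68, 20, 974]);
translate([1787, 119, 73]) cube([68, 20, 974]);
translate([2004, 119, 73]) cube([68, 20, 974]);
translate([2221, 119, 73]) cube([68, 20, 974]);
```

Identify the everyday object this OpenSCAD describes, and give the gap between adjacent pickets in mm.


A fence section. The picket gap is 149 mm.

Two posts, two rails, 10 pickets — a fence section. Span 2319 mm holds 10 pickets of 68 mm with 11 equal gaps: ⌊(2319 − 10·68) / 11⌋ = 149 mm.


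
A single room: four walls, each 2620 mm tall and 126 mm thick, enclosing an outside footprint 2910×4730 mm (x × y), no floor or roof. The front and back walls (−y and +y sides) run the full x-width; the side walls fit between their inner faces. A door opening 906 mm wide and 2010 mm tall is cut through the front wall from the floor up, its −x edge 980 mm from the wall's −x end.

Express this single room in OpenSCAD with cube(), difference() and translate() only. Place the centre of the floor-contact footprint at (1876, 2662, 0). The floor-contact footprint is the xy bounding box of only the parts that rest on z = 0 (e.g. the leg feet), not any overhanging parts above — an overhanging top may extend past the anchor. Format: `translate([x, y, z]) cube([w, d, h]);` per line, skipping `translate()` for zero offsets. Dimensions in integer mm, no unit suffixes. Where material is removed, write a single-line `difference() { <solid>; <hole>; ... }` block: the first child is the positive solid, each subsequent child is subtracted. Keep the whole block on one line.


difference() { translate([421, 297, 0]) cube([2910, 126, 2620]); translate([1401, 297, 0]) cube([906, 126, 2010]); }
translate([421, 4901, 0]) cube([2910, 126, 2620]);
translate([421, 423, 0]) cube([126, 4478, 2620]);
translate([3205, 423, 0]) cube([126, 4478, 2620]);


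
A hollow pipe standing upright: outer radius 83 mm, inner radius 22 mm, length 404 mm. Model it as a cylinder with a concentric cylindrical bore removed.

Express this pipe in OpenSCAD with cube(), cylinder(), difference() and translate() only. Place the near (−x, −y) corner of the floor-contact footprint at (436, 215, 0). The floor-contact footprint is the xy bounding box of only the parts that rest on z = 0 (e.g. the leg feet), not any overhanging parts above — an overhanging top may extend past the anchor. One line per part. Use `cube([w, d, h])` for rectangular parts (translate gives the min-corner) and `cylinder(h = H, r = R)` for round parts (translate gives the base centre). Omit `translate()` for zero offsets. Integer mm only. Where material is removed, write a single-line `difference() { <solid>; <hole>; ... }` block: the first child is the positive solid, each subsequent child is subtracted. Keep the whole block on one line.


difference() { translate([519, 298, 0]) cylinder(h = 404, r = 83); translate([519, 298, 0]) cylinder(h = 404, r = 22); }


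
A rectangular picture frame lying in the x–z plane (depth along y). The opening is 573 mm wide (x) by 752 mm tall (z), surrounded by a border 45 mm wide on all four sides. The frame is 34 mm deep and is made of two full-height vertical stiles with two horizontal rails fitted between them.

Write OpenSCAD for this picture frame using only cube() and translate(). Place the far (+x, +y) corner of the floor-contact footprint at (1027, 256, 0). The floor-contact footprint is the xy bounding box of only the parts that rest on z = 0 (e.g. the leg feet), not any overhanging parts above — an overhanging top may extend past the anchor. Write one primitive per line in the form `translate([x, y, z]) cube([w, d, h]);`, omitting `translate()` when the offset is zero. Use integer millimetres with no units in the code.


translate([364, 222, 0]) cube([45, 34, 842]);
translate([982, 222, 0]) cube([45, 34, 842]);
translate([409, 222, 0]) cube([573, 34, 45]);
translate([409, 222, 797]) cube([573, 34, 45]);


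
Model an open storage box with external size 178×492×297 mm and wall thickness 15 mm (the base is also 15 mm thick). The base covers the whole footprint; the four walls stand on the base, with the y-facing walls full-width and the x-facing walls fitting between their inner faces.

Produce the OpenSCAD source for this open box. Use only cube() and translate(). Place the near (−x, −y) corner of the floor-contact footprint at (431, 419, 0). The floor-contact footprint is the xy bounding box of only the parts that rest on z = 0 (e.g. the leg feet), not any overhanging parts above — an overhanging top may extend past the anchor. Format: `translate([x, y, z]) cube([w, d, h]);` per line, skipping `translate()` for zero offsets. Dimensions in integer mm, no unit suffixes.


translate([431, 419, 0]) cube([178, 492, 15]);
translate([431, 419, 15]) cube([178, 15, 282]);
translate([431, 896, 15]) cube([178, 15, 282]);
translate([431, 434, 15]) cube([15, 462, 282]);
translate([594, 434, 15]) cube([15, 462, 282]);


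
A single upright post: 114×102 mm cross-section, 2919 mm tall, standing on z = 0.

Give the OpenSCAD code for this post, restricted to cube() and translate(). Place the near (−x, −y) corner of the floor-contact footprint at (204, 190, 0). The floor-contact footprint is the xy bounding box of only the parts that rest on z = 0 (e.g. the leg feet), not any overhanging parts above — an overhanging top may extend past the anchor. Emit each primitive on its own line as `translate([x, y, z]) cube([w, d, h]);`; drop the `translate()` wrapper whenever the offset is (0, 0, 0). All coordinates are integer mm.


translate([204, 190, 0]) cube([114, 102, 2919]);


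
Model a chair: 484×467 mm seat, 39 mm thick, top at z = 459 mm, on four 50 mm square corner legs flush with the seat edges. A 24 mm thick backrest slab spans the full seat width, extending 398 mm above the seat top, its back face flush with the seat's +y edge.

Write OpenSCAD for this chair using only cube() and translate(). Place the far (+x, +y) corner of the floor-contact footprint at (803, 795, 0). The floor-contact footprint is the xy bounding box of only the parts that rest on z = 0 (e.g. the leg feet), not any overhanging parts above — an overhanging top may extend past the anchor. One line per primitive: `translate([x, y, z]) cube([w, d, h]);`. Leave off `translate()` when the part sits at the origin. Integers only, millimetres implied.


translate([319, 328, 420]) cube([484, 467, 39]);
translate([319, 328, 0]) cube([50, 50, 420]);
translate([753, 328, 0]) cube([50, 50, 420]);
translate([319, 745, 0]) cube([50, 50, 420]);
translate([753, 745, 0]) cube([50, 50, 420]);
translate([319, 771, 459]) cube([484, 24, 398]);


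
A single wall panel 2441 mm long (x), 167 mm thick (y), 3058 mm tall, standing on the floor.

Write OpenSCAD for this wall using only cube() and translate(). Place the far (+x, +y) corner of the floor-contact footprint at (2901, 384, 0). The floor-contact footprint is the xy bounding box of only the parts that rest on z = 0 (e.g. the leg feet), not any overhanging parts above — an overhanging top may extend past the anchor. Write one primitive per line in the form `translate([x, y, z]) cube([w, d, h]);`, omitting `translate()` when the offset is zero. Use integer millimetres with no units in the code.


translate([460, 217, 0]) cube([2441, 167, 3058]);


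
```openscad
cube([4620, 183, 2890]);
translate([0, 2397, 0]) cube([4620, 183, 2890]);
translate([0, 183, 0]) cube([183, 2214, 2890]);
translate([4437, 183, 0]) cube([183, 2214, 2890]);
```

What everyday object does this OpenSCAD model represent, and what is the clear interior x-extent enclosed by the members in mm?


A house (or room) frame. The interior width is 4254 mm.

Four 2890 mm walls enclosing a rectangle with no floor or roof — a room or house frame. Outside width is 4620 mm and wall thickness is 183 mm, so the interior width is 4620 − 2 × 183 = 4254 mm.


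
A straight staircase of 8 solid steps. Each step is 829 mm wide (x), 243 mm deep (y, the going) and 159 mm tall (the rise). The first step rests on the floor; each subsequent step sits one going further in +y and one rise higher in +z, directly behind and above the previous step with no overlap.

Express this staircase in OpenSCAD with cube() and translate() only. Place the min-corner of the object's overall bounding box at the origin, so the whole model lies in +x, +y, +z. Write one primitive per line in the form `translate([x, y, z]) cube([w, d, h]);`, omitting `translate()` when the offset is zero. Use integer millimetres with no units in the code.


cube([829, 243, 159]);
translate([0, 243, 159]) cube([829, 243, 159]);
translate([0, 486, 318]) cube([829, 243, 159]);
translate([0, 729, 477]) cube([829, 243, 159]);
translate([0, 972, 636]) cube([829, 243, 159]);
translate([0, 1215, 795]) cube([829, 243, 159]);
translate([0, 1458, 954]) cube([829, 243, 159]);
translate([0, 1701, 1113]) cube([829, 243, 159]);


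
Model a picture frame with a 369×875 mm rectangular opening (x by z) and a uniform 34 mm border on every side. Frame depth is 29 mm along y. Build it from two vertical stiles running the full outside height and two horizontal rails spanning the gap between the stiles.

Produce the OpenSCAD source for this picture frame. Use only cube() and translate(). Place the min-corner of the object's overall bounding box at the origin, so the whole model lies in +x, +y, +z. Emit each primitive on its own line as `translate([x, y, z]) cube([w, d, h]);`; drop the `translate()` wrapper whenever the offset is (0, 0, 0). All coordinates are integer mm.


cube([34, 29, 943]);
translate([403, 0, 0]) cube([34, 29, 943]);
translate([34, 0, 0]) cube([369, 29, 34]);
translate([34, 0, 909]) cube([369, 29, 34]);


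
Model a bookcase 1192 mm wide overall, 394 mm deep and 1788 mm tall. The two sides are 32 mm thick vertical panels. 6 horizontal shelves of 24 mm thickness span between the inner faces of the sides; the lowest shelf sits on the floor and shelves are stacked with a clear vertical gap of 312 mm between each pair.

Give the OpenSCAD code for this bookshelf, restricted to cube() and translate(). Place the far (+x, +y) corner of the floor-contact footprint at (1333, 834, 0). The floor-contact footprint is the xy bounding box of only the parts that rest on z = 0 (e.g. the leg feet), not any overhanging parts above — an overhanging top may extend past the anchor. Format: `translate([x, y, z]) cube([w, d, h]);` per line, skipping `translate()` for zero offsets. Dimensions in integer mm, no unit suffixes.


translate([141, 440, 0]) cube([32, 394, 1788]);
translate([1301, 440, 0]) cube([32, 394, 1788]);
translate([173, 440, 0]) cube([1128, 394, 24]);
translate([173, 440, 336]) cube([1128, 394, 24]);
translate([173, 440, 672]) cube([1128, 394, 24]);
translate([173, 440, 1008]) cube([1128, 394, 24]);
translate([173, 440, 1344]) cube([1128, 394, 24]);
translate([173, 440, 1680]) cube([1128, 394, 24]);


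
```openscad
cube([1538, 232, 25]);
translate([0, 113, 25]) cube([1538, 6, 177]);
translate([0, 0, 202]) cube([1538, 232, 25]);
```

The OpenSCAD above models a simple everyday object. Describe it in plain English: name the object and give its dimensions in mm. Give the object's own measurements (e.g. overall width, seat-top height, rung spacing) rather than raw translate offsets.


An I-beam lying along x, 1538 mm long. Overall section height 227 mm. Two flanges 232 mm wide (y) and 25 mm thick, one on the floor and one at the top; a web 6 mm thick runs between them, centred on the flange width.


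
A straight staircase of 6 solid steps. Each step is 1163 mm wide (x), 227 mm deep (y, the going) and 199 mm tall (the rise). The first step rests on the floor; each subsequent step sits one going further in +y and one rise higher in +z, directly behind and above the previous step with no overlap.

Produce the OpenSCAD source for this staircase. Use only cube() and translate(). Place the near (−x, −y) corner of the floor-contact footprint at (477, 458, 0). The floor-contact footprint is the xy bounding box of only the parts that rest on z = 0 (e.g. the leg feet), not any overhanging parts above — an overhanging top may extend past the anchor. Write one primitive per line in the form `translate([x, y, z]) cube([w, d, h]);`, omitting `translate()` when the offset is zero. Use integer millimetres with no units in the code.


translate([477, 458, 0]) cube([1163, 227, 199]);
translate([477, 685, 199]) cube([1163, 227, 199]);
translate([477, 912, 398]) cube([1163, 227, 199]);
translate([477, 1139, 597]) cube([1163, 227, 199]);
translate([477, 1366, 796]) cube([1163, 227, 199]);
translate([477, 1593, 995]) cube([1163, 227, 199]);


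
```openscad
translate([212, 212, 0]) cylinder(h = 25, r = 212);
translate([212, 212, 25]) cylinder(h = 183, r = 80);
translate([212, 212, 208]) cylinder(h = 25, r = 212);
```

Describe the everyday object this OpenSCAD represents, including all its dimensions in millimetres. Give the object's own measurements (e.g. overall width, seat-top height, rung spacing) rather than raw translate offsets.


A spool: two coaxial disc flanges of radius 212 mm and thickness 25 mm, joined by a core cylinder of radius 80 mm and height 183 mm. The lower flange rests on z = 0 and the three cylinders share a vertical axis.


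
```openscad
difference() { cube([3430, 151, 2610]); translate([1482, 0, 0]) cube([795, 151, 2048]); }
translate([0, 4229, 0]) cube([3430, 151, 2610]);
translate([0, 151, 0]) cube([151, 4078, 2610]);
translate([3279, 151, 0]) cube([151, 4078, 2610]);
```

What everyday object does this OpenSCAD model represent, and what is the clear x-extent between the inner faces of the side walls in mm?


A single room. The interior width is 3128 mm.

Four walls enclosing a rectangle with a door in the front wall — a room. Outside width 3430 minus two 151 mm walls gives 3128 mm.


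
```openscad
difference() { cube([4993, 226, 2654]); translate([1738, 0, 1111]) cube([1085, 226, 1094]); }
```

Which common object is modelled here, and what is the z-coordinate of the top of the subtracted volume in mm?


A wall with a window opening. The window head height is 2205 mm.

A wall with a rectangular opening subtracted — a window. Sill at z = 1111, opening 1094 mm tall, so the head is at 1111 + 1094 = 2205 mm.


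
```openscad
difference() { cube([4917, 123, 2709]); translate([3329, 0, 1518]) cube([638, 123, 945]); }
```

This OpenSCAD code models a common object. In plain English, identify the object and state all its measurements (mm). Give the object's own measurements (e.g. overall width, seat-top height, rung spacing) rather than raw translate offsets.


A wall 4917 mm long (x), 123 mm thick (y), 2709 mm tall, with a rectangular window opening cut through it. The opening is 638 mm wide and 945 mm tall; its sill is at z = 1518 mm and its near (−x) edge is 3329 mm from the wall's −x end. The opening passes through the full wall thickness.


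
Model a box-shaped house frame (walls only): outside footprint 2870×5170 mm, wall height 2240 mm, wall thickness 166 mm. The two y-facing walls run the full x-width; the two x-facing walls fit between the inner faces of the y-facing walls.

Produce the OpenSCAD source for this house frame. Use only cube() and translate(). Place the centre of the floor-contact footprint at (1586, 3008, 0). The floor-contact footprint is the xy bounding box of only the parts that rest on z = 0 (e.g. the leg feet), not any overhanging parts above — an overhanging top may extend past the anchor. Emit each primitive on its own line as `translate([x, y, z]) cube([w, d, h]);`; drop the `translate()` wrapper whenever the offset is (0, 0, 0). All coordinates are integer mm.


translate([151, 423, 0]) cube([2870, 166, 2240]);
translate([151, 5427, 0]) cube([2870, 166, 2240]);
translate([151, 589, 0]) cube([166, 4838, 2240]);
translate([2855, 589, 0]) cube([166, 4838, 2240]);


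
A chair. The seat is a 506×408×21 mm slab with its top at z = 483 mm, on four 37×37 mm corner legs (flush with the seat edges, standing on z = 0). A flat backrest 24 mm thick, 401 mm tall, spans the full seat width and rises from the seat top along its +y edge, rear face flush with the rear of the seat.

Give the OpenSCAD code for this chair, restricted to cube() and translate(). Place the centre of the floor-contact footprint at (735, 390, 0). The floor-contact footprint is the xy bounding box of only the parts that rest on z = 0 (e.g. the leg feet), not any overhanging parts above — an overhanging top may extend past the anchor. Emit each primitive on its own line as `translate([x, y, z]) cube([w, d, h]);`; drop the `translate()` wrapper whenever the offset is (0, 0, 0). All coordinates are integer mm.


// leg_h = 483 - 21 = 462
translate([482, 186, 462]) cube([506, 408, 21]);
translate([482, 186, 0]) cube([37, 37, 462]);
translate([951, 186, 0]) cube([37, 37, 462]);
translate([482, 557, 0]) cube([37, 37, 462]);
translate([951, 557, 0]) cube([37, 37, 462]);
translate([482, 570, 483]) cube([506, 24, 401]);


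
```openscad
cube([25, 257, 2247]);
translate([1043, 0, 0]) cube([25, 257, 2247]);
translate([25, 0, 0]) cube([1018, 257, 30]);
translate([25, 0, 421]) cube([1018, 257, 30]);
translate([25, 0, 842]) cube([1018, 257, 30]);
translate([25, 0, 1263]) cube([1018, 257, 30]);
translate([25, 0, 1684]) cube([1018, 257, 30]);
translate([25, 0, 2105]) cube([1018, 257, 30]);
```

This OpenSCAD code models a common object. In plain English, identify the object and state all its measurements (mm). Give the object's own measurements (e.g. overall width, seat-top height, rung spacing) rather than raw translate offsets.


An open bookshelf. Two side panels, each 25 mm thick, 257 mm deep and 2247 mm tall, stand 1068 mm apart (outside-to-outside). Between them sit 6 shelves, each 30 mm thick and 257 mm deep, spanning the full gap between the sides. The bottom shelf rests on the floor (its underside at z = 0) and the clear gap between one shelf's top and the next shelf's underside is 391 mm.


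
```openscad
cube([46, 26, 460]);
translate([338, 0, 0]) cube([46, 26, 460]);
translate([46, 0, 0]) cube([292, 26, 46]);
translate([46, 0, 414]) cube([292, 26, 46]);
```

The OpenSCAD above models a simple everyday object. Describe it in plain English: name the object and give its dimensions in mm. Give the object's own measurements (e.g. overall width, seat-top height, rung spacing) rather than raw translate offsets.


A rectangular picture frame lying in the x–z plane (depth along y). The opening is 292 mm wide (x) by 368 mm tall (z), surrounded by a border 46 mm wide on all four sides. The frame is 26 mm deep and is made of two full-height vertical stiles with two horizontal rails fitted between them.


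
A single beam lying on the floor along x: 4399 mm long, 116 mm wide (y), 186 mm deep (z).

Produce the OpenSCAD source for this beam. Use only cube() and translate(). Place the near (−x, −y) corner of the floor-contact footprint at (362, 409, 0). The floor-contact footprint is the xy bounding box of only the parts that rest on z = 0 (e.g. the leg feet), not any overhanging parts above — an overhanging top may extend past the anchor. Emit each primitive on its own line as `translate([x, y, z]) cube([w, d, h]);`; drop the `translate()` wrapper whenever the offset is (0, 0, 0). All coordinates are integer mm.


translate([362, 409, 0]) cube([4399, 116, 186]);


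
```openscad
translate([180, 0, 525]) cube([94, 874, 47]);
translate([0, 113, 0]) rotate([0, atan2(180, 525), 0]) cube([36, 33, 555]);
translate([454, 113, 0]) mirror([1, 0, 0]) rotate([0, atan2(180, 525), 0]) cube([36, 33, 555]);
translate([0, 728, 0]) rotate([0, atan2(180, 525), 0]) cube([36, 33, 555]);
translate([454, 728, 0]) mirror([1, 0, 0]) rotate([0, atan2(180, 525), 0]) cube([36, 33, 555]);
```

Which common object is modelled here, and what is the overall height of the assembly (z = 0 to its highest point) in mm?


A sawhorse. The overall height is 572 mm.

A beam across two mirrored pairs of raked legs — a sawhorse. The beam's underside is at z = 525 (matching the legs' vertical rise in atan2(180, 525)) and the beam is 47 mm tall, so its top is at 525 + 47 = 572 mm. The raked legs top out at the beam's underside, so that is the highest point.


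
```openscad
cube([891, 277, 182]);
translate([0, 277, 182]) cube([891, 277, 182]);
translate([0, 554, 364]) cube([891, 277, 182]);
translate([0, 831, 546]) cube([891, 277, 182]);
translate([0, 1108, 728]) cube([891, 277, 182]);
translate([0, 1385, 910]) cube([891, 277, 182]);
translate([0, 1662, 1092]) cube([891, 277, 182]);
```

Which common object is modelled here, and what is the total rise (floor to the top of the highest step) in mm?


A staircase. The total rise is 1274 mm.

7 identical blocks, each offset up and back from the previous — a staircase. Each step is 182 mm tall and there are 7 of them, so the total rise is 7 × 182 = 1274 mm.


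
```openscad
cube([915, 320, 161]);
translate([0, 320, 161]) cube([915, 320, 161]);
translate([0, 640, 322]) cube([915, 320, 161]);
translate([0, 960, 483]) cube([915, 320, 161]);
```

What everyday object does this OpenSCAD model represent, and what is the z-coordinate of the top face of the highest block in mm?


A staircase. The total rise is 644 mm.

4 identical blocks, each offset up and back from the previous — a staircase. Each step is 161 mm tall and there are 4 of them, so the total rise is 4 × 161 = 644 mm.


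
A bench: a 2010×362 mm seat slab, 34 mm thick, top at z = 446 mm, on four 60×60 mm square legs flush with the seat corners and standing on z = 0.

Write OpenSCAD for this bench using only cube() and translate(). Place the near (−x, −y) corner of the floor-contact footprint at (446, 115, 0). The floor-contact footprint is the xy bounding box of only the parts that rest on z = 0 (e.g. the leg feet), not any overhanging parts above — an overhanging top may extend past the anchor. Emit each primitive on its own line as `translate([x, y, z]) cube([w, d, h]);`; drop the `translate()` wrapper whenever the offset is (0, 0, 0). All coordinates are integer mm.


translate([446, 115, 412]) cube([2010, 362, 34]);
translate([446, 115, 0]) cube([60, 60, 412]);
translate([446, 417, 0]) cube([60, 60, 412]);
translate([2396, 115, 0]) cube([60, 60, 412]);
translate([2396, 417, 0]) cube([60, 60, 412]);


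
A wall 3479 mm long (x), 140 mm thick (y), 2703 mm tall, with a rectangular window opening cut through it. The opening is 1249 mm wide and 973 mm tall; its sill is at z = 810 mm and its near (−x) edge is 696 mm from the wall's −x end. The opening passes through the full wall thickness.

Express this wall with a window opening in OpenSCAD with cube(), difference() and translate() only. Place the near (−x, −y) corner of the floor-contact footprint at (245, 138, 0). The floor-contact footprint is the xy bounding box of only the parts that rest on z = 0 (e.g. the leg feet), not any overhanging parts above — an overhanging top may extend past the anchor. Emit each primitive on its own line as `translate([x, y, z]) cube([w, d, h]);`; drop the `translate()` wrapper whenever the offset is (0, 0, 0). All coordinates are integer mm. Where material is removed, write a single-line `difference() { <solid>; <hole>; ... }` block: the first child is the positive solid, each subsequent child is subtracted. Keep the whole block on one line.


difference() { translate([245, 138, 0]) cube([3479, 140, 2703]); translate([941, 138, 810]) cube([1249, 140, 973]); }


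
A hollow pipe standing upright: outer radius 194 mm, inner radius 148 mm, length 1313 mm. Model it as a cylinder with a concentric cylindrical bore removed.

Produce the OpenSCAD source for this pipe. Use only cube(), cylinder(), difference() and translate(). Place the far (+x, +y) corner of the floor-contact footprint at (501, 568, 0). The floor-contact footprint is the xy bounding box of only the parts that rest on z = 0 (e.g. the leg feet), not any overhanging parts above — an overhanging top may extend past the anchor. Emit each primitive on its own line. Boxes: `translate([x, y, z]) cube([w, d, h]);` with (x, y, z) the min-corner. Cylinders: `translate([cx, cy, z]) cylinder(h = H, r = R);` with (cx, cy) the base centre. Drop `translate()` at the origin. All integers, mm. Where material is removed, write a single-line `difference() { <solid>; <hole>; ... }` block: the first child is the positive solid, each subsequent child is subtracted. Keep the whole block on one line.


difference() { translate([307, 374, 0]) cylinder(h = 1313, r = 194); translate([307, 374, 0]) cylinder(h = 1313, r = 148); }
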